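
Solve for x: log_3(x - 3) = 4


Convert to exponential form: x - 3 = 3^4 = 81
x = 81 + 3 = 84
Check: log_3(84 - 3) = log_3(81) = log_3(81) = 4 ✓

x = 84


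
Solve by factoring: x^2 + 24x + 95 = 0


We need two numbers that multiply to 95 and add to 24.
Those numbers are 19 and 5 (since 19 * 5 = 95 and 19 + 5 = 24).
So x^2 + 24x + 95 = (x + 19)(x + 5) = 0
Setting each factor to zero: x = -19 or x = -5

x = -19, x = -5


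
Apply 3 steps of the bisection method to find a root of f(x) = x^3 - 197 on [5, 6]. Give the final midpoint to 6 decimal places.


f(x) = x^3 - 197
f(5) = -72 < 0
f(6) = 19 > 0

Step 1: midpoint = (5.000000 + 6.000000)/2 = 5.500000
  f(5.500000) = -30.625000
  f(mid) < 0, so root is in [5.500000, 6.000000]

Step 2: midpoint = (5.500000 + 6.000000)/2 = 5.750000
  f(5.750000) = -6.890625
  f(mid) < 0, so root is in [5.750000, 6.000000]

Step 3: midpoint = (5.750000 + 6.000000)/2 = 5.875000
  f(5.875000) = 5.779297
  f(mid) > 0, so root is in [5.750000, 5.875000]

midpoint = 5.875000


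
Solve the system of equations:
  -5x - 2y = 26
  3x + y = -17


Using Cramer's rule:
Determinant D = (-5)(1) - (3)(-2) = -5 + 6 = 1
Dx = (26)(1) - (-17)(-2) = 26 - 34 = -8
Dy = (-5)(-17) - (3)(26) = 85 - 78 = 7
x = Dx/D = -8/1 = -8
y = Dy/D = 7/1 = 7

x = -8, y = 7


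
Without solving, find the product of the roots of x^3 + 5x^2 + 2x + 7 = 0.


By Vieta's formulas for x^3 + bx^2 + cx + d = 0:
  r1 + r2 + r3 = -b/a = -5
  r1*r2 + r1*r3 + r2*r3 = c/a = 2
  r1*r2*r3 = -d/a = -7


Product = -7


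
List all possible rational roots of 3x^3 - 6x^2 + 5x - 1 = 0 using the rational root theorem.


Rational root theorem: possible roots are ±p/q where:
  p divides the constant term (-1): p ∈ {1}
  q divides the leading coefficient (3): q ∈ {1, 3}

All possible rational roots: -1, -1/3, 1/3, 1

-1, -1/3, 1/3, 1


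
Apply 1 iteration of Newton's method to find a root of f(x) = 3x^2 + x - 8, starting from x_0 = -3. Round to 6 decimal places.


Newton's method: x_(n+1) = x_n - f(x_n)/f'(x_n)
f(x) = 3x^2 + x - 8
f'(x) = 6x + 1

Iteration 1:
  f(-3.000000) = 16.000000
  f'(-3.000000) = -17.000000
  x_1 = -3.000000 - (16.000000)/(-17.000000) = -2.058824

x_1 = -2.058824


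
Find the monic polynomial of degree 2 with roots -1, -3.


A monic polynomial with roots -1, -3 is:
p(x) = (x + 1)(x + 3)
After multiplying by (x + 1): x + 1
After multiplying by (x + 3): x^2 + 4x + 3

x^2 + 4x + 3


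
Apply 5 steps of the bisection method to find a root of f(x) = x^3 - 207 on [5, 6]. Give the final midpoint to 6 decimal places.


f(x) = x^3 - 207
f(5) = -82 < 0
f(6) = 9 > 0

Step 1: midpoint = (5.000000 + 6.000000)/2 = 5.500000
  f(5.500000) = -40.625000
  f(mid) < 0, so root is in [5.500000, 6.000000]

Step 2: midpoint = (5.500000 + 6.000000)/2 = 5.750000
  f(5.750000) = -16.890625
  f(mid) < 0, so root is in [5.750000, 6.000000]

Step 3: midpoint = (5.750000 + 6.000000)/2 = 5.875000
  f(5.875000) = -4.220703
  f(mid) < 0, so root is in [5.875000, 6.000000]

Step 4: midpoint = (5.875000 + 6.000000)/2 = 5.937500
  f(5.937500) = 2.320068
  f(mid) > 0, so root is in [5.875000, 5.937500]

Step 5: midpoint = (5.875000 + 5.937500)/2 = 5.906250
  f(5.906250) = -0.967621
  f(mid) < 0, so root is in [5.906250, 5.937500]

midpoint = 5.906250


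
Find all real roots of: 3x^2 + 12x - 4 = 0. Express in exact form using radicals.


Using the quadratic formula: x = (-b ± sqrt(b^2 - 4ac)) / (2a)
Here a = 3, b = 12, c = -4
Discriminant = b^2 - 4ac = 12^2 - 4(3)(-4) = 144 + 48 = 192
Since discriminant = 192 > 0, there are two real roots.
x = (-12 ± 8*sqrt(3)) / 6
Simplifying: x = (-6 ± 4*sqrt(3)) / 3
Numerically: x ≈ 0.3094 or x ≈ -4.3094

x = (-6 + 4*sqrt(3)) / 3 or x = (-6 - 4*sqrt(3)) / 3


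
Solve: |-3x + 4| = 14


An absolute value equation |expr| = 14 gives two cases:
Case 1: -3x + 4 = 14
  -3x = 10, so x = -10/3
Case 2: -3x + 4 = -14
  -3x = -18, so x = 6

x = -10/3, x = 6


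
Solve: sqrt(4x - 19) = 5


Square both sides: 4x - 19 = 5^2 = 25
4x = 25 + 19 = 44
x = 11
Check: sqrt(4*11 - 19) = sqrt(25) = 5 ✓

x = 11


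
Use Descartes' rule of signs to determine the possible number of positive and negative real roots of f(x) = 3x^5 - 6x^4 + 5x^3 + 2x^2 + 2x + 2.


Descartes' rule of signs:

For positive roots, count sign changes in f(x) = 3x^5 - 6x^4 + 5x^3 + 2x^2 + 2x + 2:
Signs of coefficients: +, -, +, +, +, +
Number of sign changes: 2
Possible positive real roots: 2, 0

For negative roots, examine f(-x) = -3x^5 - 6x^4 - 5x^3 + 2x^2 - 2x + 2:
Signs of coefficients: -, -, -, +, -, +
Number of sign changes: 3
Possible negative real roots: 3, 1

Positive roots: 2 or 0; Negative roots: 3 or 1


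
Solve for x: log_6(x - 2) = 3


Convert to exponential form: x - 2 = 6^3 = 216
x = 216 + 2 = 218
Check: log_6(218 - 2) = log_6(216) = log_6(216) = 3 ✓

x = 218


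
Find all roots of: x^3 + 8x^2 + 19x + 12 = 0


Let p(x) = x^3 + 8x^2 + 19x + 12. By the rational root theorem (leading coefficient 1), any rational root is an integer divisor of 12: try ±1, ±2, ... in turn.
Test x = 1: value = 40 ≠ 0.
Test x = -1: value = 0 ✓, so (x + 1) is a factor.
Synthetic division by (x + 1): bring down 1; 1(-1) + 8 = 7; 7(-1) + 19 = 12; 12(-1) + 12 = 0 → quotient x^2 + 7x + 12, remainder 0.
Solve the quadratic x^2 + 7x + 12 = 0: discriminant = 7^2 - 4(1)(12) = 49 - 48 = 1.
sqrt(1) = 1, so x = (-7 ± 1)/2: x = -3 or x = -4.
Collecting all roots found:

x = -4, x = -3, x = -1


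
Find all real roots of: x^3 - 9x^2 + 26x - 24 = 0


Let p(x) = x^3 - 9x^2 + 26x - 24. By the rational root theorem (leading coefficient 1), any rational root is an integer divisor of 24: try ±1, ±2, ... in turn.
Test x = 1: value = -6 ≠ 0.
Test x = -1: value = -60 ≠ 0.
Test x = 2: value = 0 ✓, so (x - 2) is a factor.
Synthetic division by (x - 2): bring down 1; 1(2) - 9 = -7; (-7)(2) + 26 = 12; 12(2) - 24 = 0 → quotient x^2 - 7x + 12, remainder 0.
Solve the quadratic x^2 - 7x + 12 = 0: discriminant = (-7)^2 - 4(1)(12) = 49 - 48 = 1.
sqrt(1) = 1, so x = (7 ± 1)/2: x = 4 or x = 3.

x = 2, x = 3, x = 4


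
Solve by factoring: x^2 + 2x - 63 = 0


We need two numbers that multiply to -63 and add to 2.
Those numbers are -7 and 9 (since (-7) * 9 = -63 and (-7) + 9 = 2).
So x^2 + 2x - 63 = (x - 7)(x + 9) = 0
Setting each factor to zero: x = 7 or x = -9

x = -9, x = 7


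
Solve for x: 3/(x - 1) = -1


Multiply both sides by (x - 1): 3 = -1(x - 1)
Distribute: 3 = -x + 1
-x = 3 - 1 = 2
x = -2

x = -2


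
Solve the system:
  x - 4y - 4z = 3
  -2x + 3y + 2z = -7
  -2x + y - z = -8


Using Cramer's rule. Expand each determinant along the first row.
D  = 1*[3*(-1) - 2*1] - (-4)*[(-2)*(-1) - 2*(-2)] + (-4)*[(-2)*1 - 3*(-2)]
  = 1*(-5) - (-4)*(6) + (-4)*(4) = 3
Dx = 3*[3*(-1) - 2*1] - (-4)*[(-7)*(-1) - 2*(-8)] + (-4)*[(-7)*1 - 3*(-8)]
  = 3*(-5) - (-4)*(23) + (-4)*(17) = 9
Dy = 1*[(-7)*(-1) - 2*(-8)] - 3*[(-2)*(-1) - 2*(-2)] + (-4)*[(-2)*(-8) - (-7)*(-2)]
  = 1*(23) - 3*(6) + (-4)*(2) = -3
Dz = 1*[3*(-8) - (-7)*1] - (-4)*[(-2)*(-8) - (-7)*(-2)] + 3*[(-2)*1 - 3*(-2)]
  = 1*(-17) - (-4)*(2) + 3*(4) = 3
x = Dx/D = 9/3 = 3, y = Dy/D = -3/3 = -1, z = Dz/D = 3/3 = 1
Check eq1: (1)(3) + (-4)(-1) + (-4)(1) = 3 = 3 ✓
Check eq2: (-2)(3) + (3)(-1) + (2)(1) = -7 = -7 ✓
Check eq3: (-2)(3) + (1)(-1) + (-1)(1) = -8 = -8 ✓

x = 3, y = -1, z = 1


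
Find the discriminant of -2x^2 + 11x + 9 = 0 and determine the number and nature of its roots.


For ax^2 + bx + c = 0, discriminant D = b^2 - 4ac
Here a = -2, b = 11, c = 9
D = (11)^2 - 4(-2)(9) = 121 + 72 = 193

D = 193 > 0 but not a perfect square
The equation has 2 distinct real irrational roots.

Discriminant = 193, 2 distinct real irrational roots


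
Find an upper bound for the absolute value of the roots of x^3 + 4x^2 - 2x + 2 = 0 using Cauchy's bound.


Cauchy's bound: all roots r satisfy |r| <= 1 + max(|a_i/a_n|) for i = 0,...,n-1
where a_n is the leading coefficient.

Coefficients: [1, 4, -2, 2]
Leading coefficient a_n = 1
Ratios |a_i/a_n|: 4, 2, 2
Maximum ratio: 4
Cauchy's bound: |r| <= 1 + 4 = 5

Upper bound = 5


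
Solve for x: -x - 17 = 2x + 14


Starting with: -x - 17 = 2x + 14
Move all x terms to left: (-1 - 2)x = 14 + 17
Simplify: -3x = 31
Divide both sides by -3: x = -31/3

x = -31/3


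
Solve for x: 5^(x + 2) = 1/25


Express both sides with the same base.
1/25 = 5^(-2)
Since the bases match, equate exponents: x + 2 = -2
So x = -2 - (2) = -4

x = -4


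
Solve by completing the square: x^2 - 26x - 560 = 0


Start: x^2 - 26x - 560 = 0
Move constant: x^2 - 26x = 560
Half of -26 is -13, squared is 169
Add 169 to both sides: x^2 - 26x + 169 = 729
(x - 13)^2 = 729
x - 13 = ±27
x = 13 + 27 = 40 or x = 13 - 27 = -14

x = -14, x = 40


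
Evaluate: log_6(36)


We need the exponent such that 6^? = 36
6^2 = 36
Therefore log_6(36) = 2

2


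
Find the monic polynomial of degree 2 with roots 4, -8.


A monic polynomial with roots 4, -8 is:
p(x) = (x - 4)(x + 8)
After multiplying by (x - 4): x - 4
After multiplying by (x + 8): x^2 + 4x - 32

x^2 + 4x - 32


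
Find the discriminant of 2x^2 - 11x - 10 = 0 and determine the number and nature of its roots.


For ax^2 + bx + c = 0, discriminant D = b^2 - 4ac
Here a = 2, b = -11, c = -10
D = (-11)^2 - 4(2)(-10) = 121 + 80 = 201

D = 201 > 0 but not a perfect square
The equation has 2 distinct real irrational roots.

Discriminant = 201, 2 distinct real irrational roots


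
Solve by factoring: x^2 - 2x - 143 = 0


We need two numbers that multiply to -143 and add to -2.
Those numbers are -13 and 11 (since (-13) * 11 = -143 and (-13) + 11 = -2).
So x^2 - 2x - 143 = (x - 13)(x + 11) = 0
Setting each factor to zero: x = 13 or x = -11

x = -11, x = 13


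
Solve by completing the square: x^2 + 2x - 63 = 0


Start: x^2 + 2x - 63 = 0
Move constant: x^2 + 2x = 63
Half of 2 is 1, squared is 1
Add 1 to both sides: x^2 + 2x + 1 = 64
(x + 1)^2 = 64
x + 1 = ±8
x = -1 + 8 = 7 or x = -1 - 8 = -9

x = -9, x = 7


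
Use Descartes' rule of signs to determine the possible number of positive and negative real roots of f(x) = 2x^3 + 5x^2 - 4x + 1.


Descartes' rule of signs:

For positive roots, count sign changes in f(x) = 2x^3 + 5x^2 - 4x + 1:
Signs of coefficients: +, +, -, +
Number of sign changes: 2
Possible positive real roots: 2, 0

For negative roots, examine f(-x) = -2x^3 + 5x^2 + 4x + 1:
Signs of coefficients: -, +, +, +
Number of sign changes: 1
Possible negative real roots: 1

Positive roots: 2 or 0; Negative roots: 1


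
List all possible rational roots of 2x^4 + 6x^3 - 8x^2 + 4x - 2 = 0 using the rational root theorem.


Rational root theorem: possible roots are ±p/q where:
  p divides the constant term (-2): p ∈ {1, 2}
  q divides the leading coefficient (2): q ∈ {1, 2}

All possible rational roots: -2, -1, -1/2, 1/2, 1, 2

-2, -1, -1/2, 1/2, 1, 2


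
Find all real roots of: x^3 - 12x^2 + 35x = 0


The constant term is 0, so x = 0 is a root. Factor out x:
  x(x^2 - 12x + 35) = 0
Solve the quadratic x^2 - 12x + 35 = 0: discriminant = (-12)^2 - 4(1)(35) = 144 - 140 = 4.
sqrt(4) = 2, so x = (12 ± 2)/2: x = 7 or x = 5.

x = 0, x = 5, x = 7


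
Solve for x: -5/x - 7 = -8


Subtract -7 from both sides: -5/x = -1
Multiply both sides by x: -5 = -1 * x
Divide by -1: x = 5

x = 5


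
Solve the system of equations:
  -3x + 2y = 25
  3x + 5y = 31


Using Cramer's rule:
Determinant D = (-3)(5) - (3)(2) = -15 - 6 = -21
Dx = (25)(5) - (31)(2) = 125 - 62 = 63
Dy = (-3)(31) - (3)(25) = -93 - 75 = -168
x = Dx/D = 63/-21 = -3
y = Dy/D = -168/-21 = 8

x = -3, y = 8


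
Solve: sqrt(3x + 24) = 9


Square both sides: 3x + 24 = 9^2 = 81
3x = 81 - 24 = 57
x = 19
Check: sqrt(3*19 + 24) = sqrt(81) = 9 ✓

x = 19


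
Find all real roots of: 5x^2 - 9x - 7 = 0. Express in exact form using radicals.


Using the quadratic formula: x = (-b ± sqrt(b^2 - 4ac)) / (2a)
Here a = 5, b = -9, c = -7
Discriminant = b^2 - 4ac = (-9)^2 - 4(5)(-7) = 81 + 140 = 221
Since discriminant = 221 > 0, there are two real roots.
x = (9 ± sqrt(221)) / 10
Numerically: x ≈ 2.3866 or x ≈ -0.5866

x = (9 + sqrt(221)) / 10 or x = (9 - sqrt(221)) / 10


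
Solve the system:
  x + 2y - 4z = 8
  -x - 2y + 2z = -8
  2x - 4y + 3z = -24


Using Cramer's rule. Expand each determinant along the first row.
D  = 1*[(-2)*3 - 2*(-4)] - 2*[(-1)*3 - 2*2] + (-4)*[(-1)*(-4) - (-2)*2]
  = 1*(2) - 2*(-7) + (-4)*(8) = -16
Dx = 8*[(-2)*3 - 2*(-4)] - 2*[(-8)*3 - 2*(-24)] + (-4)*[(-8)*(-4) - (-2)*(-24)]
  = 8*(2) - 2*(24) + (-4)*(-16) = 32
Dy = 1*[(-8)*3 - 2*(-24)] - 8*[(-1)*3 - 2*2] + (-4)*[(-1)*(-24) - (-8)*2]
  = 1*(24) - 8*(-7) + (-4)*(40) = -80
Dz = 1*[(-2)*(-24) - (-8)*(-4)] - 2*[(-1)*(-24) - (-8)*2] + 8*[(-1)*(-4) - (-2)*2]
  = 1*(16) - 2*(40) + 8*(8) = 0
x = Dx/D = 32/-16 = -2, y = Dy/D = -80/-16 = 5, z = Dz/D = 0/-16 = 0
Check eq1: (1)(-2) + (2)(5) + (-4)(0) = 8 = 8 ✓
Check eq2: (-1)(-2) + (-2)(5) + (2)(0) = -8 = -8 ✓
Check eq3: (2)(-2) + (-4)(5) + (3)(0) = -24 = -24 ✓

x = -2, y = 5, z = 0


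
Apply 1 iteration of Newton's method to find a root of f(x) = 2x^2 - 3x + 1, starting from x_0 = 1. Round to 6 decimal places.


Newton's method: x_(n+1) = x_n - f(x_n)/f'(x_n)
f(x) = 2x^2 - 3x + 1
f'(x) = 4x - 3

Iteration 1:
  f(1.000000) = 0.000000
  f'(1.000000) = 1.000000
  x_1 = 1.000000 - (0.000000)/(1.000000) = 1.000000

x_1 = 1.000000


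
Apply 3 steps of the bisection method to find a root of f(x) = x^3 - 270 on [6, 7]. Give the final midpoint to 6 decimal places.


f(x) = x^3 - 270
f(6) = -54 < 0
f(7) = 73 > 0

Step 1: midpoint = (6.000000 + 7.000000)/2 = 6.500000
  f(6.500000) = 4.625000
  f(mid) > 0, so root is in [6.000000, 6.500000]

Step 2: midpoint = (6.000000 + 6.500000)/2 = 6.250000
  f(6.250000) = -25.859375
  f(mid) < 0, so root is in [6.250000, 6.500000]

Step 3: midpoint = (6.250000 + 6.500000)/2 = 6.375000
  f(6.375000) = -10.916016
  f(mid) < 0, so root is in [6.375000, 6.500000]

midpoint = 6.375000


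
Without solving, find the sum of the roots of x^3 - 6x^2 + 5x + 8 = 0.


By Vieta's formulas for x^3 + bx^2 + cx + d = 0:
  r1 + r2 + r3 = -b/a = 6
  r1*r2 + r1*r3 + r2*r3 = c/a = 5
  r1*r2*r3 = -d/a = -8


Sum = 6


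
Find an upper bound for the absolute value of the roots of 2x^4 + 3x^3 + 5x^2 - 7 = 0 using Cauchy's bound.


Cauchy's bound: all roots r satisfy |r| <= 1 + max(|a_i/a_n|) for i = 0,...,n-1
where a_n is the leading coefficient.

Coefficients: [2, 3, 5, 0, -7]
Leading coefficient a_n = 2
Ratios |a_i/a_n|: 3/2, 5/2, 0, 7/2
Maximum ratio: 7/2
Cauchy's bound: |r| <= 1 + 7/2 = 9/2

Upper bound = 9/2


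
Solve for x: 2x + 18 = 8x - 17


Starting with: 2x + 18 = 8x - 17
Move all x terms to left: (2 - 8)x = -17 - 18
Simplify: -6x = -35
Divide both sides by -6: x = 35/6

x = 35/6


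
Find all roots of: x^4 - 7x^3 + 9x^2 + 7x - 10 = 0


Let p(x) = x^4 - 7x^3 + 9x^2 + 7x - 10. By the rational root theorem (leading coefficient 1), any rational root is an integer divisor of 10: try ±1, ±2, ... in turn.
Test x = 1: value = 0 ✓, so (x - 1) is a factor.
Synthetic division by (x - 1): bring down 1; 1(1) - 7 = -6; (-6)(1) + 9 = 3; 3(1) + 7 = 10; 10(1) - 10 = 0 → quotient x^3 - 6x^2 + 3x + 10, remainder 0.
Continue with the quotient x^3 - 6x^2 + 3x + 10 (candidates must divide 10; re-test x = 1 first in case it repeats).
Test x = 1: value = 8 ≠ 0.
Test x = -1: value = 0 ✓, so (x + 1) is a factor.
Synthetic division by (x + 1): bring down 1; 1(-1) - 6 = -7; (-7)(-1) + 3 = 10; 10(-1) + 10 = 0 → quotient x^2 - 7x + 10, remainder 0.
Solve the quadratic x^2 - 7x + 10 = 0: discriminant = (-7)^2 - 4(1)(10) = 49 - 40 = 9.
sqrt(9) = 3, so x = (7 ± 3)/2: x = 5 or x = 2.
Collecting all roots found:

x = -1, x = 1, x = 2, x = 5


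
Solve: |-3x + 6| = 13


An absolute value equation |expr| = 13 gives two cases:
Case 1: -3x + 6 = 13
  -3x = 7, so x = -7/3
Case 2: -3x + 6 = -13
  -3x = -19, so x = 19/3

x = -7/3, x = 19/3


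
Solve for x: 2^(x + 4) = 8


Express both sides with the same base.
8 = 2^3
Since the bases match, equate exponents: x + 4 = 3
So x = 3 - (4) = -1

x = -1


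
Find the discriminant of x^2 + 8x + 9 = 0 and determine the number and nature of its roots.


For ax^2 + bx + c = 0, discriminant D = b^2 - 4ac
Here a = 1, b = 8, c = 9
D = (8)^2 - 4(1)(9) = 64 - 36 = 28

D = 28 > 0 but not a perfect square
The equation has 2 distinct real irrational roots.

Discriminant = 28, 2 distinct real irrational roots


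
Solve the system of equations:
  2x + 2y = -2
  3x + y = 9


Using Cramer's rule:
Determinant D = (2)(1) - (3)(2) = 2 - 6 = -4
Dx = (-2)(1) - (9)(2) = -2 - 18 = -20
Dy = (2)(9) - (3)(-2) = 18 + 6 = 24
x = Dx/D = -20/-4 = 5
y = Dy/D = 24/-4 = -6

x = 5, y = -6


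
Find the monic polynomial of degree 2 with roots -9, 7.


A monic polynomial with roots -9, 7 is:
p(x) = (x + 9)(x - 7)
After multiplying by (x + 9): x + 9
After multiplying by (x - 7): x^2 + 2x - 63

x^2 + 2x - 63


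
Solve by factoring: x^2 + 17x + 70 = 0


We need two numbers that multiply to 70 and add to 17.
Those numbers are 7 and 10 (since 7 * 10 = 70 and 7 + 10 = 17).
So x^2 + 17x + 70 = (x + 7)(x + 10) = 0
Setting each factor to zero: x = -7 or x = -10

x = -10, x = -7


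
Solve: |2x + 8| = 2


An absolute value equation |expr| = 2 gives two cases:
Case 1: 2x + 8 = 2
  2x = -6, so x = -3
Case 2: 2x + 8 = -2
  2x = -10, so x = -5

x = -5, x = -3


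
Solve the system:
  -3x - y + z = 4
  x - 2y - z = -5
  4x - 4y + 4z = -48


Using Cramer's rule. Expand each determinant along the first row.
D  = (-3)*[(-2)*4 - (-1)*(-4)] - (-1)*[1*4 - (-1)*4] + 1*[1*(-4) - (-2)*4]
  = (-3)*(-12) - (-1)*(8) + 1*(4) = 48
Dx = 4*[(-2)*4 - (-1)*(-4)] - (-1)*[(-5)*4 - (-1)*(-48)] + 1*[(-5)*(-4) - (-2)*(-48)]
  = 4*(-12) - (-1)*(-68) + 1*(-76) = -192
Dy = (-3)*[(-5)*4 - (-1)*(-48)] - 4*[1*4 - (-1)*4] + 1*[1*(-48) - (-5)*4]
  = (-3)*(-68) - 4*(8) + 1*(-28) = 144
Dz = (-3)*[(-2)*(-48) - (-5)*(-4)] - (-1)*[1*(-48) - (-5)*4] + 4*[1*(-4) - (-2)*4]
  = (-3)*(76) - (-1)*(-28) + 4*(4) = -240
x = Dx/D = -192/48 = -4, y = Dy/D = 144/48 = 3, z = Dz/D = -240/48 = -5
Check eq1: (-3)(-4) + (-1)(3) + (1)(-5) = 4 = 4 ✓
Check eq2: (1)(-4) + (-2)(3) + (-1)(-5) = -5 = -5 ✓
Check eq3: (4)(-4) + (-4)(3) + (4)(-5) = -48 = -48 ✓

x = -4, y = 3, z = -5


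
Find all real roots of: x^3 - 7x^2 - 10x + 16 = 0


Let p(x) = x^3 - 7x^2 - 10x + 16. By the rational root theorem (leading coefficient 1), any rational root is an integer divisor of 16: try ±1, ±2, ... in turn.
Test x = 1: value = 0 ✓, so (x - 1) is a factor.
Synthetic division by (x - 1): bring down 1; 1(1) - 7 = -6; (-6)(1) - 10 = -16; (-16)(1) + 16 = 0 → quotient x^2 - 6x - 16, remainder 0.
Solve the quadratic x^2 - 6x - 16 = 0: discriminant = (-6)^2 - 4(1)(-16) = 36 + 64 = 100.
sqrt(100) = 10, so x = (6 ± 10)/2: x = 8 or x = -2.

x = -2, x = 1, x = 8


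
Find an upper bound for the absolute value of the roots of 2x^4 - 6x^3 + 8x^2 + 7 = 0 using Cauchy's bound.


Cauchy's bound: all roots r satisfy |r| <= 1 + max(|a_i/a_n|) for i = 0,...,n-1
where a_n is the leading coefficient.

Coefficients: [2, -6, 8, 0, 7]
Leading coefficient a_n = 2
Ratios |a_i/a_n|: 3, 4, 0, 7/2
Maximum ratio: 4
Cauchy's bound: |r| <= 1 + 4 = 5

Upper bound = 5


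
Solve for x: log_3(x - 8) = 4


Convert to exponential form: x - 8 = 3^4 = 81
x = 81 + 8 = 89
Check: log_3(89 - 8) = log_3(81) = log_3(81) = 4 ✓

x = 89


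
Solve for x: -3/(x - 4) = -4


Multiply both sides by (x - 4): -3 = -4(x - 4)
Distribute: -3 = -4x + 16
-4x = -3 - 16 = -19
x = 19/4

x = 19/4


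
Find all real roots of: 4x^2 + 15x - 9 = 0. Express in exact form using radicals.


Using the quadratic formula: x = (-b ± sqrt(b^2 - 4ac)) / (2a)
Here a = 4, b = 15, c = -9
Discriminant = b^2 - 4ac = 15^2 - 4(4)(-9) = 225 + 144 = 369
Since discriminant = 369 > 0, there are two real roots.
x = (-15 ± 3*sqrt(41)) / 8
Numerically: x ≈ 0.5262 or x ≈ -4.2762

x = (-15 + 3*sqrt(41)) / 8 or x = (-15 - 3*sqrt(41)) / 8


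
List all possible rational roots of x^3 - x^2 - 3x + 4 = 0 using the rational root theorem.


Rational root theorem: possible roots are ±p/q where:
  p divides the constant term (4): p ∈ {1, 2, 4}
  q divides the leading coefficient (1): q ∈ {1}

All possible rational roots: -4, -2, -1, 1, 2, 4

-4, -2, -1, 1, 2, 4


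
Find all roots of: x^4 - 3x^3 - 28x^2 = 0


The lowest-degree term is x^2, so x = 0 is a root with multiplicity 2. Factor out x^2:
  x^2 - 3x - 28 = 0
Solve the quadratic x^2 - 3x - 28 = 0: discriminant = (-3)^2 - 4(1)(-28) = 9 + 112 = 121.
sqrt(121) = 11, so x = (3 ± 11)/2: x = 7 or x = -4.
Collecting all roots found:

x = -4, x = 0 (multiplicity 2), x = 7


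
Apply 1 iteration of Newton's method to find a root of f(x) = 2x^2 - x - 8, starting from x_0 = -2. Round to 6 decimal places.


Newton's method: x_(n+1) = x_n - f(x_n)/f'(x_n)
f(x) = 2x^2 - x - 8
f'(x) = 4x - 1

Iteration 1:
  f(-2.000000) = 2.000000
  f'(-2.000000) = -9.000000
  x_1 = -2.000000 - (2.000000)/(-9.000000) = -1.777778

x_1 = -1.777778


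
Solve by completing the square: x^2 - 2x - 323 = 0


Start: x^2 - 2x - 323 = 0
Move constant: x^2 - 2x = 323
Half of -2 is -1, squared is 1
Add 1 to both sides: x^2 - 2x + 1 = 324
(x - 1)^2 = 324
x - 1 = ±18
x = 1 + 18 = 19 or x = 1 - 18 = -17

x = -17, x = 19


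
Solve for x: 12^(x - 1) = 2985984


Express both sides with the same base.
2985984 = 12^6
Since the bases match, equate exponents: x - 1 = 6
So x = 6 - (-1) = 7

x = 7


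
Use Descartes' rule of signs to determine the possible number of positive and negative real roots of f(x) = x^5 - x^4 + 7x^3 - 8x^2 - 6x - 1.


Descartes' rule of signs:

For positive roots, count sign changes in f(x) = x^5 - x^4 + 7x^3 - 8x^2 - 6x - 1:
Signs of coefficients: +, -, +, -, -, -
Number of sign changes: 3
Possible positive real roots: 3, 1

For negative roots, examine f(-x) = -x^5 - x^4 - 7x^3 - 8x^2 + 6x - 1:
Signs of coefficients: -, -, -, -, +, -
Number of sign changes: 2
Possible negative real roots: 2, 0

Positive roots: 3 or 1; Negative roots: 2 or 0


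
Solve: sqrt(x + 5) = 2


Square both sides: x + 5 = 2^2 = 4
x = 4 - 5 = -1
x = -1
Check: sqrt(1*(-1) + 5) = sqrt(4) = 2 ✓

x = -1


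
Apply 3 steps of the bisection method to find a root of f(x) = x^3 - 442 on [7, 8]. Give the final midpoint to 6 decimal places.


f(x) = x^3 - 442
f(7) = -99 < 0
f(8) = 70 > 0

Step 1: midpoint = (7.000000 + 8.000000)/2 = 7.500000
  f(7.500000) = -20.125000
  f(mid) < 0, so root is in [7.500000, 8.000000]

Step 2: midpoint = (7.500000 + 8.000000)/2 = 7.750000
  f(7.750000) = 23.484375
  f(mid) > 0, so root is in [7.500000, 7.750000]

Step 3: midpoint = (7.500000 + 7.750000)/2 = 7.625000
  f(7.625000) = 1.322266
  f(mid) > 0, so root is in [7.500000, 7.625000]

midpoint = 7.625000


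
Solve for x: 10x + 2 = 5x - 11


Starting with: 10x + 2 = 5x - 11
Move all x terms to left: (10 - 5)x = -11 - 2
Simplify: 5x = -13
Divide both sides by 5: x = -13/5

x = -13/5


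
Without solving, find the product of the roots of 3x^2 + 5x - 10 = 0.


By Vieta's formulas for ax^2 + bx + c = 0:
  Sum of roots = -b/a
  Product of roots = c/a

Here a = 3, b = 5, c = -10
Sum = -(5)/3 = -5/3
Product = -10/3 = -10/3

Product = -10/3


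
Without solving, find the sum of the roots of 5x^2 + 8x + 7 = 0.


By Vieta's formulas for ax^2 + bx + c = 0:
  Sum of roots = -b/a
  Product of roots = c/a

Here a = 5, b = 8, c = 7
Sum = -(8)/5 = -8/5
Product = 7/5 = 7/5

Sum = -8/5


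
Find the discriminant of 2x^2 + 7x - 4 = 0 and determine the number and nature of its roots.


For ax^2 + bx + c = 0, discriminant D = b^2 - 4ac
Here a = 2, b = 7, c = -4
D = (7)^2 - 4(2)(-4) = 49 + 32 = 81

D = 81 > 0 and is a perfect square (sqrt = 9)
The equation has 2 distinct real rational roots.

Discriminant = 81, 2 distinct real rational roots


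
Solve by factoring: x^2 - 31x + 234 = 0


We need two numbers that multiply to 234 and add to -31.
Those numbers are -18 and -13 (since (-18) * (-13) = 234 and (-18) + (-13) = -31).
So x^2 - 31x + 234 = (x - 18)(x - 13) = 0
Setting each factor to zero: x = 18 or x = 13

x = 13, x = 18


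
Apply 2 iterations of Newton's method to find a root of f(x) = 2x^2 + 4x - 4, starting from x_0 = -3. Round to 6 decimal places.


Newton's method: x_(n+1) = x_n - f(x_n)/f'(x_n)
f(x) = 2x^2 + 4x - 4
f'(x) = 4x + 4

Iteration 1:
  f(-3.000000) = 2.000000
  f'(-3.000000) = -8.000000
  x_1 = -3.000000 - (2.000000)/(-8.000000) = -2.750000

Iteration 2:
  f(-2.750000) = 0.125000
  f'(-2.750000) = -7.000000
  x_2 = -2.750000 - (0.125000)/(-7.000000) = -2.732143

x_2 = -2.732143


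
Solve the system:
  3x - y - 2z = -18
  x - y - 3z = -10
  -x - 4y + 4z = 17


Using Cramer's rule. Expand each determinant along the first row.
D  = 3*[(-1)*4 - (-3)*(-4)] - (-1)*[1*4 - (-3)*(-1)] + (-2)*[1*(-4) - (-1)*(-1)]
  = 3*(-16) - (-1)*(1) + (-2)*(-5) = -37
Dx = (-18)*[(-1)*4 - (-3)*(-4)] - (-1)*[(-10)*4 - (-3)*17] + (-2)*[(-10)*(-4) - (-1)*17]
  = (-18)*(-16) - (-1)*(11) + (-2)*(57) = 185
Dy = 3*[(-10)*4 - (-3)*17] - (-18)*[1*4 - (-3)*(-1)] + (-2)*[1*17 - (-10)*(-1)]
  = 3*(11) - (-18)*(1) + (-2)*(7) = 37
Dz = 3*[(-1)*17 - (-10)*(-4)] - (-1)*[1*17 - (-10)*(-1)] + (-18)*[1*(-4) - (-1)*(-1)]
  = 3*(-57) - (-1)*(7) + (-18)*(-5) = -74
x = Dx/D = 185/-37 = -5, y = Dy/D = 37/-37 = -1, z = Dz/D = -74/-37 = 2
Check eq1: (3)(-5) + (-1)(-1) + (-2)(2) = -18 = -18 ✓
Check eq2: (1)(-5) + (-1)(-1) + (-3)(2) = -10 = -10 ✓
Check eq3: (-1)(-5) + (-4)(-1) + (4)(2) = 17 = 17 ✓

x = -5, y = -1, z = 2


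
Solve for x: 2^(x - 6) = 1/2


Express both sides with the same base.
1/2 = 2^(-1)
Since the bases match, equate exponents: x - 6 = -1
So x = -1 - (-6) = 5

x = 5


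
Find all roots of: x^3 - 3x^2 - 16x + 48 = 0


Let p(x) = x^3 - 3x^2 - 16x + 48. By the rational root theorem (leading coefficient 1), any rational root is an integer divisor of 48: try ±1, ±2, ... in turn.
Test x = 1: value = 30 ≠ 0.
Test x = -1: value = 60 ≠ 0.
Test x = 2: value = 12 ≠ 0.
Test x = -2: value = 60 ≠ 0.
Test x = 3: value = 0 ✓, so (x - 3) is a factor.
Synthetic division by (x - 3): bring down 1; 1(3) - 3 = 0; 0(3) - 16 = -16; (-16)(3) + 48 = 0 → quotient x^2 - 16, remainder 0.
Solve the quadratic x^2 - 16 = 0: discriminant = 0^2 - 4(1)(-16) = 0 + 64 = 64.
sqrt(64) = 8, so x = (0 ± 8)/2: x = 4 or x = -4.
Collecting all roots found:

x = -4, x = 3, x = 4


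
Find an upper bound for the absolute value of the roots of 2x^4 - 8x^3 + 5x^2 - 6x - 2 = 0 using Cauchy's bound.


Cauchy's bound: all roots r satisfy |r| <= 1 + max(|a_i/a_n|) for i = 0,...,n-1
where a_n is the leading coefficient.

Coefficients: [2, -8, 5, -6, -2]
Leading coefficient a_n = 2
Ratios |a_i/a_n|: 4, 5/2, 3, 1
Maximum ratio: 4
Cauchy's bound: |r| <= 1 + 4 = 5

Upper bound = 5


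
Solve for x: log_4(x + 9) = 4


Convert to exponential form: x + 9 = 4^4 = 256
x = 256 - 9 = 247
Check: log_4(247 + 9) = log_4(256) = log_4(256) = 4 ✓

x = 247


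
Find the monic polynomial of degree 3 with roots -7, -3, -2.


A monic polynomial with roots -7, -3, -2 is:
p(x) = (x + 7)(x + 3)(x + 2)
After multiplying by (x + 7): x + 7
After multiplying by (x + 3): x^2 + 10x + 21
After multiplying by (x + 2): x^3 + 12x^2 + 41x + 42

x^3 + 12x^2 + 41x + 42


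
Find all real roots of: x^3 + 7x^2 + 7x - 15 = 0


Let p(x) = x^3 + 7x^2 + 7x - 15. By the rational root theorem (leading coefficient 1), any rational root is an integer divisor of 15: try ±1, ±2, ... in turn.
Test x = 1: value = 0 ✓, so (x - 1) is a factor.
Synthetic division by (x - 1): bring down 1; 1(1) + 7 = 8; 8(1) + 7 = 15; 15(1) - 15 = 0 → quotient x^2 + 8x + 15, remainder 0.
Solve the quadratic x^2 + 8x + 15 = 0: discriminant = 8^2 - 4(1)(15) = 64 - 60 = 4.
sqrt(4) = 2, so x = (-8 ± 2)/2: x = -3 or x = -5.

x = -5, x = -3, x = 1


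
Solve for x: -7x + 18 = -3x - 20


Starting with: -7x + 18 = -3x - 20
Move all x terms to left: (-7 + 3)x = -20 - 18
Simplify: -4x = -38
Divide both sides by -4: x = 19/2

x = 19/2


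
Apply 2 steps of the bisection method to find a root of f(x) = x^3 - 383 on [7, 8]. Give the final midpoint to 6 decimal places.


f(x) = x^3 - 383
f(7) = -40 < 0
f(8) = 129 > 0

Step 1: midpoint = (7.000000 + 8.000000)/2 = 7.500000
  f(7.500000) = 38.875000
  f(mid) > 0, so root is in [7.000000, 7.500000]

Step 2: midpoint = (7.000000 + 7.500000)/2 = 7.250000
  f(7.250000) = -1.921875
  f(mid) < 0, so root is in [7.250000, 7.500000]

midpoint = 7.250000


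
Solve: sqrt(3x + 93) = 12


Square both sides: 3x + 93 = 12^2 = 144
3x = 144 - 93 = 51
x = 17
Check: sqrt(3*17 + 93) = sqrt(144) = 12 ✓

x = 17


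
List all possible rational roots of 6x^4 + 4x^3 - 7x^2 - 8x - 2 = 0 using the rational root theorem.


Rational root theorem: possible roots are ±p/q where:
  p divides the constant term (-2): p ∈ {1, 2}
  q divides the leading coefficient (6): q ∈ {1, 2, 3, 6}

All possible rational roots: -2, -1, -2/3, -1/2, -1/3, -1/6, 1/6, 1/3, 1/2, 2/3, 1, 2

-2, -1, -2/3, -1/2, -1/3, -1/6, 1/6, 1/3, 1/2, 2/3, 1, 2


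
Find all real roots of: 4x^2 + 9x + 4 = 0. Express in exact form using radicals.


Using the quadratic formula: x = (-b ± sqrt(b^2 - 4ac)) / (2a)
Here a = 4, b = 9, c = 4
Discriminant = b^2 - 4ac = 9^2 - 4(4)(4) = 81 - 64 = 17
Since discriminant = 17 > 0, there are two real roots.
x = (-9 ± sqrt(17)) / 8
Numerically: x ≈ -0.6096 or x ≈ -1.6404

x = (-9 + sqrt(17)) / 8 or x = (-9 - sqrt(17)) / 8


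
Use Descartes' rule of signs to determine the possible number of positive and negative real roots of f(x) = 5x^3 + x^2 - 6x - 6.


Descartes' rule of signs:

For positive roots, count sign changes in f(x) = 5x^3 + x^2 - 6x - 6:
Signs of coefficients: +, +, -, -
Number of sign changes: 1
Possible positive real roots: 1

For negative roots, examine f(-x) = -5x^3 + x^2 + 6x - 6:
Signs of coefficients: -, +, +, -
Number of sign changes: 2
Possible negative real roots: 2, 0

Positive roots: 1; Negative roots: 2 or 0


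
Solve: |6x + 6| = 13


An absolute value equation |expr| = 13 gives two cases:
Case 1: 6x + 6 = 13
  6x = 7, so x = 7/6
Case 2: 6x + 6 = -13
  6x = -19, so x = -19/6

x = -19/6, x = 7/6


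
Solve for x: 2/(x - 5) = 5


Multiply both sides by (x - 5): 2 = 5(x - 5)
Distribute: 2 = 5x - 25
5x = 2 + 25 = 27
x = 27/5

x = 27/5


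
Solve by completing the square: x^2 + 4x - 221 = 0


Start: x^2 + 4x - 221 = 0
Move constant: x^2 + 4x = 221
Half of 4 is 2, squared is 4
Add 4 to both sides: x^2 + 4x + 4 = 225
(x + 2)^2 = 225
x + 2 = ±15
x = -2 + 15 = 13 or x = -2 - 15 = -17

x = -17, x = 13


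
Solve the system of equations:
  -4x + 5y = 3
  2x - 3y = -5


Using Cramer's rule:
Determinant D = (-4)(-3) - (2)(5) = 12 - 10 = 2
Dx = (3)(-3) - (-5)(5) = -9 + 25 = 16
Dy = (-4)(-5) - (2)(3) = 20 - 6 = 14
x = Dx/D = 16/2 = 8
y = Dy/D = 14/2 = 7

x = 8, y = 7


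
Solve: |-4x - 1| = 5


An absolute value equation |expr| = 5 gives two cases:
Case 1: -4x - 1 = 5
  -4x = 6, so x = -3/2
Case 2: -4x - 1 = -5
  -4x = -4, so x = 1

x = -3/2, x = 1


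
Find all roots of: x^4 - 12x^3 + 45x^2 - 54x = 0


The constant term is 0, so x = 0 is a root. Factor out x:
  x^3 - 12x^2 + 45x - 54 = 0
Let p(x) = x^3 - 12x^2 + 45x - 54. By the rational root theorem (leading coefficient 1), any rational root is an integer divisor of 54: try ±1, ±2, ... in turn.
Test x = 1: value = -20 ≠ 0.
Test x = -1: value = -112 ≠ 0.
Test x = 2: value = -4 ≠ 0.
Test x = -2: value = -200 ≠ 0.
Test x = 3: value = 0 ✓, so (x - 3) is a factor.
Synthetic division by (x - 3): bring down 1; 1(3) - 12 = -9; (-9)(3) + 45 = 18; 18(3) - 54 = 0 → quotient x^2 - 9x + 18, remainder 0.
Solve the quadratic x^2 - 9x + 18 = 0: discriminant = (-9)^2 - 4(1)(18) = 81 - 72 = 9.
sqrt(9) = 3, so x = (9 ± 3)/2: x = 6 or x = 3.
Collecting all roots found:

x = 0, x = 3 (multiplicity 2), x = 6


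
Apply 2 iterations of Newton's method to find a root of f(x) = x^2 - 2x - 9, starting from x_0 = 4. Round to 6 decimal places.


Newton's method: x_(n+1) = x_n - f(x_n)/f'(x_n)
f(x) = x^2 - 2x - 9
f'(x) = 2x - 2

Iteration 1:
  f(4.000000) = -1.000000
  f'(4.000000) = 6.000000
  x_1 = 4.000000 - (-1.000000)/(6.000000) = 4.166667

Iteration 2:
  f(4.166667) = 0.027778
  f'(4.166667) = 6.333333
  x_2 = 4.166667 - (0.027778)/(6.333333) = 4.162281

x_2 = 4.162281


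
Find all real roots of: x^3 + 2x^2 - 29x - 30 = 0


Let p(x) = x^3 + 2x^2 - 29x - 30. By the rational root theorem (leading coefficient 1), any rational root is an integer divisor of 30: try ±1, ±2, ... in turn.
Test x = 1: value = -56 ≠ 0.
Test x = -1: value = 0 ✓, so (x + 1) is a factor.
Synthetic division by (x + 1): bring down 1; 1(-1) + 2 = 1; 1(-1) - 29 = -30; (-30)(-1) - 30 = 0 → quotient x^2 + x - 30, remainder 0.
Solve the quadratic x^2 + x - 30 = 0: discriminant = 1^2 - 4(1)(-30) = 1 + 120 = 121.
sqrt(121) = 11, so x = (-1 ± 11)/2: x = 5 or x = -6.

x = -6, x = -1, x = 5


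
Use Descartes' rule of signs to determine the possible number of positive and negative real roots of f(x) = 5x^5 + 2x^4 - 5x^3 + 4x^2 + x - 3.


Descartes' rule of signs:

For positive roots, count sign changes in f(x) = 5x^5 + 2x^4 - 5x^3 + 4x^2 + x - 3:
Signs of coefficients: +, +, -, +, +, -
Number of sign changes: 3
Possible positive real roots: 3, 1

For negative roots, examine f(-x) = -5x^5 + 2x^4 + 5x^3 + 4x^2 - x - 3:
Signs of coefficients: -, +, +, +, -, -
Number of sign changes: 2
Possible negative real roots: 2, 0

Positive roots: 3 or 1; Negative roots: 2 or 0


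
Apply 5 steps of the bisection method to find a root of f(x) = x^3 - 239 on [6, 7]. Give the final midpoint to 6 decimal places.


f(x) = x^3 - 239
f(6) = -23 < 0
f(7) = 104 > 0

Step 1: midpoint = (6.000000 + 7.000000)/2 = 6.500000
  f(6.500000) = 35.625000
  f(mid) > 0, so root is in [6.000000, 6.500000]

Step 2: midpoint = (6.000000 + 6.500000)/2 = 6.250000
  f(6.250000) = 5.140625
  f(mid) > 0, so root is in [6.000000, 6.250000]

Step 3: midpoint = (6.000000 + 6.250000)/2 = 6.125000
  f(6.125000) = -9.216797
  f(mid) < 0, so root is in [6.125000, 6.250000]

Step 4: midpoint = (6.125000 + 6.250000)/2 = 6.187500
  f(6.187500) = -2.110596
  f(mid) < 0, so root is in [6.187500, 6.250000]

Step 5: midpoint = (6.187500 + 6.250000)/2 = 6.218750
  f(6.218750) = 1.496796
  f(mid) > 0, so root is in [6.187500, 6.218750]

midpoint = 6.218750


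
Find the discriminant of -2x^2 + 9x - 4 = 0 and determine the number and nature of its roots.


For ax^2 + bx + c = 0, discriminant D = b^2 - 4ac
Here a = -2, b = 9, c = -4
D = (9)^2 - 4(-2)(-4) = 81 - 32 = 49

D = 49 > 0 and is a perfect square (sqrt = 7)
The equation has 2 distinct real rational roots.

Discriminant = 49, 2 distinct real rational roots


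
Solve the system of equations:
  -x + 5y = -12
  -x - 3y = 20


Using Cramer's rule:
Determinant D = (-1)(-3) - (-1)(5) = 3 + 5 = 8
Dx = (-12)(-3) - (20)(5) = 36 - 100 = -64
Dy = (-1)(20) - (-1)(-12) = -20 - 12 = -32
x = Dx/D = -64/8 = -8
y = Dy/D = -32/8 = -4

x = -8, y = -4


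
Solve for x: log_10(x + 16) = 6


Convert to exponential form: x + 16 = 10^6 = 1000000
x = 1000000 - 16 = 999984
Check: log_10(999984 + 16) = log_10(1000000) = log_10(1000000) = 6 ✓

x = 999984


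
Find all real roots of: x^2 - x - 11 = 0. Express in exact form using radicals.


Using the quadratic formula: x = (-b ± sqrt(b^2 - 4ac)) / (2a)
Here a = 1, b = -1, c = -11
Discriminant = b^2 - 4ac = (-1)^2 - 4(1)(-11) = 1 + 44 = 45
Since discriminant = 45 > 0, there are two real roots.
x = (1 ± 3*sqrt(5)) / 2
Numerically: x ≈ 3.8541 or x ≈ -2.8541

x = (1 + 3*sqrt(5)) / 2 or x = (1 - 3*sqrt(5)) / 2


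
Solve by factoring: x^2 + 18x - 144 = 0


We need two numbers that multiply to -144 and add to 18.
Those numbers are -6 and 24 (since (-6) * 24 = -144 and (-6) + 24 = 18).
So x^2 + 18x - 144 = (x - 6)(x + 24) = 0
Setting each factor to zero: x = 6 or x = -24

x = -24, x = 6


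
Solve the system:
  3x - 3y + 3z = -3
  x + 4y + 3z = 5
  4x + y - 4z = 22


Using Cramer's rule. Expand each determinant along the first row.
D  = 3*[4*(-4) - 3*1] - (-3)*[1*(-4) - 3*4] + 3*[1*1 - 4*4]
  = 3*(-19) - (-3)*(-16) + 3*(-15) = -150
Dx = (-3)*[4*(-4) - 3*1] - (-3)*[5*(-4) - 3*22] + 3*[5*1 - 4*22]
  = (-3)*(-19) - (-3)*(-86) + 3*(-83) = -450
Dy = 3*[5*(-4) - 3*22] - (-3)*[1*(-4) - 3*4] + 3*[1*22 - 5*4]
  = 3*(-86) - (-3)*(-16) + 3*(2) = -300
Dz = 3*[4*22 - 5*1] - (-3)*[1*22 - 5*4] + (-3)*[1*1 - 4*4]
  = 3*(83) - (-3)*(2) + (-3)*(-15) = 300
x = Dx/D = -450/-150 = 3, y = Dy/D = -300/-150 = 2, z = Dz/D = 300/-150 = -2
Check eq1: (3)(3) + (-3)(2) + (3)(-2) = -3 = -3 ✓
Check eq2: (1)(3) + (4)(2) + (3)(-2) = 5 = 5 ✓
Check eq3: (4)(3) + (1)(2) + (-4)(-2) = 22 = 22 ✓

x = 3, y = 2, z = -2


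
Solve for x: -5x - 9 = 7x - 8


Starting with: -5x - 9 = 7x - 8
Move all x terms to left: (-5 - 7)x = -8 + 9
Simplify: -12x = 1
Divide both sides by -12: x = -1/12

x = -1/12


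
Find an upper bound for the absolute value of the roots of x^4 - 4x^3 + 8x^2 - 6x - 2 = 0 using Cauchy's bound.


Cauchy's bound: all roots r satisfy |r| <= 1 + max(|a_i/a_n|) for i = 0,...,n-1
where a_n is the leading coefficient.

Coefficients: [1, -4, 8, -6, -2]
Leading coefficient a_n = 1
Ratios |a_i/a_n|: 4, 8, 6, 2
Maximum ratio: 8
Cauchy's bound: |r| <= 1 + 8 = 9

Upper bound = 9


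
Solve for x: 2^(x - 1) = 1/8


Express both sides with the same base.
1/8 = 2^(-3)
Since the bases match, equate exponents: x - 1 = -3
So x = -3 - (-1) = -2

x = -2


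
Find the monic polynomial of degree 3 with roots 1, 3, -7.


A monic polynomial with roots 1, 3, -7 is:
p(x) = (x - 1)(x - 3)(x + 7)
After multiplying by (x - 1): x - 1
After multiplying by (x - 3): x^2 - 4x + 3
After multiplying by (x + 7): x^3 + 3x^2 - 25x + 21

x^3 + 3x^2 - 25x + 21


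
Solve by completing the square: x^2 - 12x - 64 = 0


Start: x^2 - 12x - 64 = 0
Move constant: x^2 - 12x = 64
Half of -12 is -6, squared is 36
Add 36 to both sides: x^2 - 12x + 36 = 100
(x - 6)^2 = 100
x - 6 = ±10
x = 6 + 10 = 16 or x = 6 - 10 = -4

x = -4, x = 16


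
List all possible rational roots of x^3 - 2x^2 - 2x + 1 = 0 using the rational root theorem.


Rational root theorem: possible roots are ±p/q where:
  p divides the constant term (1): p ∈ {1}
  q divides the leading coefficient (1): q ∈ {1}

All possible rational roots: -1, 1

-1, 1


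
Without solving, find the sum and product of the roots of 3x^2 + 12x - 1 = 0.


By Vieta's formulas for ax^2 + bx + c = 0:
  Sum of roots = -b/a
  Product of roots = c/a

Here a = 3, b = 12, c = -1
Sum = -(12)/3 = -4
Product = -1/3 = -1/3

Sum = -4, Product = -1/3


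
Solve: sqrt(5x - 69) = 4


Square both sides: 5x - 69 = 4^2 = 16
5x = 16 + 69 = 85
x = 17
Check: sqrt(5*17 - 69) = sqrt(16) = 4 ✓

x = 17


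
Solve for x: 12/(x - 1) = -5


Multiply both sides by (x - 1): 12 = -5(x - 1)
Distribute: 12 = -5x + 5
-5x = 12 - 5 = 7
x = -7/5

x = -7/5


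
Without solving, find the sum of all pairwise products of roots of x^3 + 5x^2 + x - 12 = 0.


By Vieta's formulas for x^3 + bx^2 + cx + d = 0:
  r1 + r2 + r3 = -b/a = -5
  r1*r2 + r1*r3 + r2*r3 = c/a = 1
  r1*r2*r3 = -d/a = 12


Sum of pairwise products = 1


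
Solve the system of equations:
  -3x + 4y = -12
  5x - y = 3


Using Cramer's rule:
Determinant D = (-3)(-1) - (5)(4) = 3 - 20 = -17
Dx = (-12)(-1) - (3)(4) = 12 - 12 = 0
Dy = (-3)(3) - (5)(-12) = -9 + 60 = 51
x = Dx/D = 0/-17 = 0
y = Dy/D = 51/-17 = -3

x = 0, y = -3


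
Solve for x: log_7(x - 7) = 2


Convert to exponential form: x - 7 = 7^2 = 49
x = 49 + 7 = 56
Check: log_7(56 - 7) = log_7(49) = log_7(49) = 2 ✓

x = 56


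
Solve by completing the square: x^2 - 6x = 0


Start: x^2 - 6x + 0 = 0
Move constant: x^2 - 6x = 0
Half of -6 is -3, squared is 9
Add 9 to both sides: x^2 - 6x + 9 = 9
(x - 3)^2 = 9
x - 3 = ±3
x = 3 + 3 = 6 or x = 3 - 3 = 0

x = 0, x = 6
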